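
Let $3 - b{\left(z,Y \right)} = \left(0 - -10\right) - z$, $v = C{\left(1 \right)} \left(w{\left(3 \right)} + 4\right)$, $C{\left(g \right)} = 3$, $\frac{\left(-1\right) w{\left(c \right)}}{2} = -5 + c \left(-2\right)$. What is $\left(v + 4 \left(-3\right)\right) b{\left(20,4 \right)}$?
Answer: $858$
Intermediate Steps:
$w{\left(c \right)} = 10 + 4 c$ ($w{\left(c \right)} = - 2 \left(-5 + c \left(-2\right)\right) = - 2 \left(-5 - 2 c\right) = 10 + 4 c$)
$v = 78$ ($v = 3 \left(\left(10 + 4 \cdot 3\right) + 4\right) = 3 \left(\left(10 + 12\right) + 4\right) = 3 \left(22 + 4\right) = 3 \cdot 26 = 78$)
$b{\left(z,Y \right)} = -7 + z$ ($b{\left(z,Y \right)} = 3 - \left(\left(0 - -10\right) - z\right) = 3 - \left(\left(0 + 10\right) - z\right) = 3 - \left(10 - z\right) = 3 + \left(-10 + z\right) = -7 + z$)
$\left(v + 4 \left(-3\right)\right) b{\left(20,4 \right)} = \left(78 + 4 \left(-3\right)\right) \left(-7 + 20\right) = \left(78 - 12\right) 13 = 66 \cdot 13 = 858$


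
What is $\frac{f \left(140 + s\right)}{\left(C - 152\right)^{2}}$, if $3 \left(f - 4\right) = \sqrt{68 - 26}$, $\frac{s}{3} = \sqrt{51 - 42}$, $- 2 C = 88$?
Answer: $\frac{149}{9604} + \frac{149 \sqrt{42}}{115248} \approx 0.023893$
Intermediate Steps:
$C = -44$ ($C = \left(- \frac{1}{2}\right) 88 = -44$)
$s = 9$ ($s = 3 \sqrt{51 - 42} = 3 \sqrt{9} = 3 \cdot 3 = 9$)
$f = 4 + \frac{\sqrt{42}}{3}$ ($f = 4 + \frac{\sqrt{68 - 26}}{3} = 4 + \frac{\sqrt{42}}{3} \approx 6.1602$)
$\frac{f \left(140 + s\right)}{\left(C - 152\right)^{2}} = \frac{\left(4 + \frac{\sqrt{42}}{3}\right) \left(140 + 9\right)}{\left(-44 - 152\right)^{2}} = \frac{\left(4 + \frac{\sqrt{42}}{3}\right) 149}{\left(-196\right)^{2}} = \frac{596 + \frac{149 \sqrt{42}}{3}}{38416} = \left(596 + \frac{149 \sqrt{42}}{3}\right) \frac{1}{38416} = \frac{149}{9604} + \frac{149 \sqrt{42}}{115248}$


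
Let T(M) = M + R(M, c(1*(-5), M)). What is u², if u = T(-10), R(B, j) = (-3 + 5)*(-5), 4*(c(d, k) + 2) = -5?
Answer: 400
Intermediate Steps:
c(d, k) = -13/4 (c(d, k) = -2 + (¼)*(-5) = -2 - 5/4 = -13/4)
R(B, j) = -10 (R(B, j) = 2*(-5) = -10)
T(M) = -10 + M (T(M) = M - 10 = -10 + M)
u = -20 (u = -10 - 10 = -20)
u² = (-20)² = 400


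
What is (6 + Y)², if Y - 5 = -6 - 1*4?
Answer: 1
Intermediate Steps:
Y = -5 (Y = 5 + (-6 - 1*4) = 5 + (-6 - 4) = 5 - 10 = -5)
(6 + Y)² = (6 - 5)² = 1² = 1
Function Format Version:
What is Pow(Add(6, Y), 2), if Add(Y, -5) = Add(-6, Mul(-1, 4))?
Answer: 1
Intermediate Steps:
Y = -5 (Y = Add(5, Add(-6, Mul(-1, 4))) = Add(5, Add(-6, -4)) = Add(5, -10) = -5)
Pow(Add(6, Y), 2) = Pow(Add(6, -5), 2) = Pow(1, 2) = 1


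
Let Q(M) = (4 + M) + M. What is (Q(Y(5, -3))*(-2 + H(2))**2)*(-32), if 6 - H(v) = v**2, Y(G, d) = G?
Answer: 0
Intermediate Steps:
Q(M) = 4 + 2*M
H(v) = 6 - v**2
(Q(Y(5, -3))*(-2 + H(2))**2)*(-32) = ((4 + 2*5)*(-2 + (6 - 1*2**2))**2)*(-32) = ((4 + 10)*(-2 + (6 - 1*4))**2)*(-32) = (14*(-2 + (6 - 4))**2)*(-32) = (14*(-2 + 2)**2)*(-32) = (14*0**2)*(-32) = (14*0)*(-32) = 0*(-32) = 0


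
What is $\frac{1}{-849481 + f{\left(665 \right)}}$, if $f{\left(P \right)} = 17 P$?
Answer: $- \frac{1}{838176} \approx -1.1931 \cdot 10^{-6}$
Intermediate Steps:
$\frac{1}{-849481 + f{\left(665 \right)}} = \frac{1}{-849481 + 17 \cdot 665} = \frac{1}{-849481 + 11305} = \frac{1}{-838176} = - \frac{1}{838176}$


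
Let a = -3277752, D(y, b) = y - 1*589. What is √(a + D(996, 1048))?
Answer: I*√3277345 ≈ 1810.3*I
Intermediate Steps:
D(y, b) = -589 + y (D(y, b) = y - 589 = -589 + y)
√(a + D(996, 1048)) = √(-3277752 + (-589 + 996)) = √(-3277752 + 407) = √(-3277345) = I*√3277345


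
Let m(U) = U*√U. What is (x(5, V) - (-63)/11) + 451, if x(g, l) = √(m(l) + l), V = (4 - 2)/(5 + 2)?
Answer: 5024/11 + √(14 + 2*√14)/7 ≈ 457.39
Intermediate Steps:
m(U) = U^(3/2)
V = 2/7 ≈ 0.28571
x(g, l) = √(l + l^(3/2)) (x(g, l) = √(l^(3/2) + l) = √(l + l^(3/2)))
(x(5, V) - (-63)/11) + 451 = (√(2/7 + (2/7)^(3/2)) - (-63)/11) + 451 = (√(2/7 + 2*√14/49) - (-63)/11) + 451 = (√(2/7 + 2*√14/49) - 9*(-7/11)) + 451 = (√(2/7 + 2*√14/49) + 63/11) + 451 = (63/11 + √(2/7 + 2*√14/49)) + 451 = 5024/11 + √(2/7 + 2*√14/49)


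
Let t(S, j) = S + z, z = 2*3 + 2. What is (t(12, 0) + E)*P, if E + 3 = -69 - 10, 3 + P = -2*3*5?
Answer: 2046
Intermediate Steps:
P = -33 (P = -3 - 2*3*5 = -3 - 6*5 = -3 - 30 = -33)
E = -82 (E = -3 + (-69 - 10) = -3 - 79 = -82)
z = 8 (z = 6 + 2 = 8)
t(S, j) = 8 + S (t(S, j) = S + 8 = 8 + S)
(t(12, 0) + E)*P = ((8 + 12) - 82)*(-33) = (20 - 82)*(-33) = -62*(-33) = 2046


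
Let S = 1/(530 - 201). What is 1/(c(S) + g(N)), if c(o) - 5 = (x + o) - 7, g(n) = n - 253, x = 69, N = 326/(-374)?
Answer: -61523/11496718 ≈ -0.0053513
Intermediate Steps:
S = 1/329 ≈ 0.0030395
N = -163/187 (N = 326*(-1/374) = -163/187 ≈ -0.87166)
g(n) = -253 + n
c(o) = 67 + o (c(o) = 5 + ((69 + o) - 7) = 5 + (62 + o) = 67 + o)
1/(c(S) + g(N)) = 1/((67 + 1/329) + (-253 - 163/187)) = 1/(22044/329 - 47474/187) = 1/(-11496718/61523) = -61523/11496718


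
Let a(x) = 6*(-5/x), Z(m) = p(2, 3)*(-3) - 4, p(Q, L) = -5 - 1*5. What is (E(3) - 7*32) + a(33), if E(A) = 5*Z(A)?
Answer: -1044/11 ≈ -94.909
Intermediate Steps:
p(Q, L) = -10 (p(Q, L) = -5 - 5 = -10)
Z(m) = 26 (Z(m) = -10*(-3) - 4 = 30 - 4 = 26)
E(A) = 130 (E(A) = 5*26 = 130)
a(x) = -30/x
(E(3) - 7*32) + a(33) = (130 - 7*32) - 30/33 = (130 - 224) - 30*1/33 = -94 - 10/11 = -1044/11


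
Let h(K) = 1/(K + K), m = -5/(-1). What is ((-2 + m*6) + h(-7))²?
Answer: 152881/196 ≈ 780.00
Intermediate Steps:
m = 5 (m = -5*(-1) = 5)
h(K) = 1/(2*K)
((-2 + m*6) + h(-7))² = ((-2 + 5*6) + (½)/(-7))² = ((-2 + 30) + (½)*(-⅐))² = (28 - 1/14)² = (391/14)² = 152881/196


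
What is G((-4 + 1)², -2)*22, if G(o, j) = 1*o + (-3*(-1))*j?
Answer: 66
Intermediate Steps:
G(o, j) = o + 3*j
G((-4 + 1)², -2)*22 = ((-4 + 1)² + 3*(-2))*22 = ((-3)² - 6)*22 = (9 - 6)*22 = 3*22 = 66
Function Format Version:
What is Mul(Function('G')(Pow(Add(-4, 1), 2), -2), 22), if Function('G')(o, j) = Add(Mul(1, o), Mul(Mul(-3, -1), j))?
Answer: 66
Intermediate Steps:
Function('G')(o, j) = Add(o, Mul(3, j))
Mul(Function('G')(Pow(Add(-4, 1), 2), -2), 22) = Mul(Add(Pow(Add(-4, 1), 2), Mul(3, -2)), 22) = Mul(Add(Pow(-3, 2), -6), 22) = Mul(Add(9, -6), 22) = Mul(3, 22) = 66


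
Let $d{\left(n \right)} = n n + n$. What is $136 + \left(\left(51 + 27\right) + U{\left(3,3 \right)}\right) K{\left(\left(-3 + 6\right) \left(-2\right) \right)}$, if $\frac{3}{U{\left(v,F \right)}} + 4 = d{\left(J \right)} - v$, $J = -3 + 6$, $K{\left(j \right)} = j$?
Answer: $- \frac{1678}{5} \approx -335.6$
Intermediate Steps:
$J = 3$
$d{\left(n \right)} = n + n^{2}$ ($d{\left(n \right)} = n^{2} + n = n + n^{2}$)
$U{\left(v,F \right)} = \frac{3}{8 - v}$ ($U{\left(v,F \right)} = \frac{3}{-4 - \left(v - 3 \left(1 + 3\right)\right)} = \frac{3}{-4 - \left(-12 + v\right)} = \frac{3}{8 - v}$)
$136 + \left(\left(51 + 27\right) + U{\left(3,3 \right)}\right) K{\left(\left(-3 + 6\right) \left(-2\right) \right)} = 136 + \left(\left(51 + 27\right) - \frac{3}{-8 + 3}\right) \left(-3 + 6\right) \left(-2\right) = 136 + \left(78 - \frac{3}{-5}\right) 3 \left(-2\right) = 136 + \left(78 - - \frac{3}{5}\right) \left(-6\right) = 136 + \left(78 + \frac{3}{5}\right) \left(-6\right) = 136 + \frac{393}{5} \left(-6\right) = 136 - \frac{2358}{5} = - \frac{1678}{5}$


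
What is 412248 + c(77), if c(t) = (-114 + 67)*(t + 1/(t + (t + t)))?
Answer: 94393252/231 ≈ 4.0863e+5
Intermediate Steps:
c(t) = -47*t - 47/(3*t) (c(t) = -47*(t + 1/(t + 2*t)) = -47*(t + 1/(3*t)) = -47*t - 47/(3*t))
412248 + c(77) = 412248 + (-47*77 - 47/3/77) = 412248 + (-3619 - 47/3*1/77) = 412248 + (-3619 - 47/231) = 412248 - 836036/231 = 94393252/231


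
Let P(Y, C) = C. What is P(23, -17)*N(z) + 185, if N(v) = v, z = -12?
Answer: 389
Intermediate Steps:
P(23, -17)*N(z) + 185 = -17*(-12) + 185 = 204 + 185 = 389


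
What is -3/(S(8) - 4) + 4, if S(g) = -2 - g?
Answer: 59/14 ≈ 4.2143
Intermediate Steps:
-3/(S(8) - 4) + 4 = -3/((-2 - 1*8) - 4) + 4 = -3/((-2 - 8) - 4) + 4 = -3/(-10 - 4) + 4 = -3/(-14) + 4 = -1/14*(-3) + 4 = 3/14 + 4 = 59/14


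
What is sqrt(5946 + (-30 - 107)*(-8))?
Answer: sqrt(7042) ≈ 83.917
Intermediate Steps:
sqrt(5946 + (-30 - 107)*(-8)) = sqrt(5946 - 137*(-8)) = sqrt(5946 + 1096) = sqrt(7042)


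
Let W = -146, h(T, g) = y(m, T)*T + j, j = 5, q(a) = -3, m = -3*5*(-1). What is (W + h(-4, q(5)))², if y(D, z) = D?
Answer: 40401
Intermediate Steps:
m = 15 (m = -15*(-1) = 15)
h(T, g) = 5 + 15*T (h(T, g) = 15*T + 5 = 5 + 15*T)
(W + h(-4, q(5)))² = (-146 + (5 + 15*(-4)))² = (-146 + (5 - 60))² = (-146 - 55)² = (-201)² = 40401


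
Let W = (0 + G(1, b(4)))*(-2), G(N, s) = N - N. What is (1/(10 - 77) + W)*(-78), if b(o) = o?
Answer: 78/67 ≈ 1.1642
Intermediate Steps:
G(N, s) = 0
W = 0 (W = (0 + 0)*(-2) = 0*(-2) = 0)
(1/(10 - 77) + W)*(-78) = (1/(10 - 77) + 0)*(-78) = (1/(-67) + 0)*(-78) = (-1/67 + 0)*(-78) = -1/67*(-78) = 78/67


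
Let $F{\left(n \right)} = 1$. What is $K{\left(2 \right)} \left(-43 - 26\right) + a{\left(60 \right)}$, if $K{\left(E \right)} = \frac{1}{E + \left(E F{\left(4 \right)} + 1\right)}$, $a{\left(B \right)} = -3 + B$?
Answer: $\frac{216}{5} \approx 43.2$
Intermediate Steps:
$K{\left(E \right)} = \frac{1}{1 + 2 E}$ ($K{\left(E \right)} = \frac{1}{E + \left(E 1 + 1\right)} = \frac{1}{E + \left(E + 1\right)} = \frac{1}{E + \left(1 + E\right)} = \frac{1}{1 + 2 E}$)
$K{\left(2 \right)} \left(-43 - 26\right) + a{\left(60 \right)} = \frac{-43 - 26}{1 + 2 \cdot 2} + \left(-3 + 60\right) = \frac{1}{1 + 4} \left(-69\right) + 57 = \frac{1}{5} \left(-69\right) + 57 = - \frac{69}{5} + 57 = \frac{216}{5}$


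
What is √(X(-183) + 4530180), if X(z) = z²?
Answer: √4563669 ≈ 2136.3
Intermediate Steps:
√(X(-183) + 4530180) = √((-183)² + 4530180) = √(33489 + 4530180) = √4563669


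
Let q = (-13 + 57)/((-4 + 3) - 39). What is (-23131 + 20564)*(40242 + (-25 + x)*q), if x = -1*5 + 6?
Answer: -516844914/5 ≈ -1.0337e+8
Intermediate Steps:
q = -11/10 (q = 44/(-1 - 39) = 44/(-40) = 44*(-1/40) = -11/10 ≈ -1.1000)
x = 1 (x = -5 + 6 = 1)
(-23131 + 20564)*(40242 + (-25 + x)*q) = (-23131 + 20564)*(40242 + (-25 + 1)*(-11/10)) = -2567*(40242 - 24*(-11/10)) = -2567*(40242 + 132/5) = -2567*201342/5 = -516844914/5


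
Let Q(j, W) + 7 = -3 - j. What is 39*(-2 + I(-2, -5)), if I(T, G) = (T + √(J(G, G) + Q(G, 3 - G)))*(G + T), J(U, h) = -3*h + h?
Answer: 468 - 273*√5 ≈ -142.45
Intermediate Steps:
J(U, h) = -2*h
Q(j, W) = -10 - j (Q(j, W) = -7 + (-3 - j) = -10 - j)
I(T, G) = (G + T)*(T + √(-10 - 3*G)) (I(T, G) = (T + √(-2*G + (-10 - G)))*(G + T) = (T + √(-10 - 3*G))*(G + T) = (G + T)*(T + √(-10 - 3*G)))
39*(-2 + I(-2, -5)) = 39*(-2 + ((-2)² - 5*(-2) - 5*√(-10 - 3*(-5)) - 2*√(-10 - 3*(-5)))) = 39*(-2 + (4 + 10 - 5*√(-10 + 15) - 2*√(-10 + 15))) = 39*(-2 + (4 + 10 - 5*√5 - 2*√5)) = 39*(-2 + (14 - 7*√5)) = 39*(12 - 7*√5) = 468 - 273*√5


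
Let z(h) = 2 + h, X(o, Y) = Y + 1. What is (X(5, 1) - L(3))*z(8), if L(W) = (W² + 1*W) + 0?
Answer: -100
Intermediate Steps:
L(W) = W + W² (L(W) = (W² + W) + 0 = (W + W²) + 0 = W + W²)
X(o, Y) = 1 + Y
(X(5, 1) - L(3))*z(8) = ((1 + 1) - 3*(1 + 3))*(2 + 8) = (2 - 3*4)*10 = (2 - 1*12)*10 = (2 - 12)*10 = -10*10 = -100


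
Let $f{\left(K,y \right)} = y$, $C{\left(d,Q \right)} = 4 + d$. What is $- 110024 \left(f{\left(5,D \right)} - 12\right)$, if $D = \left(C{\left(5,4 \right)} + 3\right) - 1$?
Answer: $110024$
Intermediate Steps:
$D = 11$ ($D = \left(\left(4 + 5\right) + 3\right) - 1 = \left(9 + 3\right) - 1 = 12 - 1 = 11$)
$- 110024 \left(f{\left(5,D \right)} - 12\right) = - 110024 \left(11 - 12\right) = \left(-110024\right) \left(-1\right) = 110024$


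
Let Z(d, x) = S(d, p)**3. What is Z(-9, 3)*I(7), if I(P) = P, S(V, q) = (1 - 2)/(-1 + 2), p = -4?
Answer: -7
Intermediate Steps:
S(V, q) = -1 (S(V, q) = -1/1 = -1*1 = -1)
Z(d, x) = -1 (Z(d, x) = (-1)**3 = -1)
Z(-9, 3)*I(7) = -1*7 = -7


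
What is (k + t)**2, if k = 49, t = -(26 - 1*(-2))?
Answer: 441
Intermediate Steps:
t = -28 (t = -(26 + 2) = -1*28 = -28)
(k + t)**2 = (49 - 28)**2 = 21**2 = 441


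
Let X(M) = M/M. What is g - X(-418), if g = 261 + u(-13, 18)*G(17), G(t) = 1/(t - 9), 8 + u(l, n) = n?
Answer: 1045/4 ≈ 261.25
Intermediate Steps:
u(l, n) = -8 + n
X(M) = 1
G(t) = 1/(-9 + t)
g = 1049/4 (g = 261 + (-8 + 18)/(-9 + 17) = 261 + 10/8 = 261 + 10*(⅛) = 261 + 5/4 = 1049/4 ≈ 262.25)
g - X(-418) = 1049/4 - 1*1 = 1049/4 - 1 = 1045/4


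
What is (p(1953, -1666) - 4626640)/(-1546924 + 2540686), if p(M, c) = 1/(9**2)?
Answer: -374757839/80494722 ≈ -4.6557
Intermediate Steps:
p(M, c) = 1/81
(p(1953, -1666) - 4626640)/(-1546924 + 2540686) = (1/81 - 4626640)/(-1546924 + 2540686) = -374757839/81/993762 = -374757839/81*1/993762 = -374757839/80494722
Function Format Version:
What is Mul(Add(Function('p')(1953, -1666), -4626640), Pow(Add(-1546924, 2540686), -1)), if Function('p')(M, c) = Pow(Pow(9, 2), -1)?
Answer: Rational(-374757839, 80494722) ≈ -4.6557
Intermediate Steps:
Function('p')(M, c) = Rational(1, 81) (Function('p')(M, c) = Pow(81, -1) = Rational(1, 81))
Mul(Add(Function('p')(1953, -1666), -4626640), Pow(Add(-1546924, 2540686), -1)) = Mul(Add(Rational(1, 81), -4626640), Pow(Add(-1546924, 2540686), -1)) = Mul(Rational(-374757839, 81), Pow(993762, -1)) = Mul(Rational(-374757839, 81), Rational(1, 993762)) = Rational(-374757839, 80494722)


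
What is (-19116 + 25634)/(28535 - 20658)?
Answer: 6518/7877 ≈ 0.82747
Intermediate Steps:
(-19116 + 25634)/(28535 - 20658) = 6518/7877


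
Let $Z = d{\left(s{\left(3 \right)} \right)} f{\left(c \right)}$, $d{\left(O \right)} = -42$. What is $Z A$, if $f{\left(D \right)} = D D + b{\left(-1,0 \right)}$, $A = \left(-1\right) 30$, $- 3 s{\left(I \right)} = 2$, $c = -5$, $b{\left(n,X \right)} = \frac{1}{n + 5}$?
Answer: $31815$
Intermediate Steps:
$b{\left(n,X \right)} = \frac{1}{5 + n}$
$s{\left(I \right)} = - \frac{2}{3}$ ($s{\left(I \right)} = \left(- \frac{1}{3}\right) 2 = - \frac{2}{3}$)
$A = -30$
$f{\left(D \right)} = \frac{1}{4} + D^{2}$ ($f{\left(D \right)} = D D + \frac{1}{5 - 1} = D^{2} + \frac{1}{4} = \frac{1}{4} + D^{2}$)
$Z = - \frac{2121}{2}$ ($Z = - 42 \left(\frac{1}{4} + \left(-5\right)^{2}\right) = - 42 \left(\frac{1}{4} + 25\right) = \left(-42\right) \frac{101}{4} = - \frac{2121}{2} \approx -1060.5$)
$Z A = \left(- \frac{2121}{2}\right) \left(-30\right) = 31815$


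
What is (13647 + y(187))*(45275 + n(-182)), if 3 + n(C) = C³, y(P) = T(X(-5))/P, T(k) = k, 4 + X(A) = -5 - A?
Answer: -1388116512960/17 ≈ -8.1654e+10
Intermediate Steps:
X(A) = -9 - A (X(A) = -4 + (-5 - A) = -9 - A)
y(P) = -4/P (y(P) = (-9 - 1*(-5))/P = (-9 + 5)/P = -4/P)
n(C) = -3 + C³
(13647 + y(187))*(45275 + n(-182)) = (13647 - 4/187)*(45275 + (-3 + (-182)³)) = (13647 - 4*1/187)*(45275 + (-3 - 6028568)) = (13647 - 4/187)*(45275 - 6028571) = (2551985/187)*(-5983296) = -1388116512960/17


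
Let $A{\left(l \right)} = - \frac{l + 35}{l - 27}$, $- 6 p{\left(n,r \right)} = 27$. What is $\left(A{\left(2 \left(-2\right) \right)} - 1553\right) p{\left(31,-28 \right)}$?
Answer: $6984$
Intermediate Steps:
$p{\left(n,r \right)} = - \frac{9}{2}$ ($p{\left(n,r \right)} = \left(- \frac{1}{6}\right) 27 = - \frac{9}{2}$)
$A{\left(l \right)} = - \frac{35 + l}{-27 + l}$
$\left(A{\left(2 \left(-2\right) \right)} - 1553\right) p{\left(31,-28 \right)} = \left(\frac{-35 - 2 \left(-2\right)}{-27 + 2 \left(-2\right)} - 1553\right) \left(- \frac{9}{2}\right) = \left(\frac{-35 - -4}{-27 - 4} - 1553\right) \left(- \frac{9}{2}\right) = \left(\frac{-35 + 4}{-31} - 1553\right) \left(- \frac{9}{2}\right) = \left(\left(- \frac{1}{31}\right) \left(-31\right) - 1553\right) \left(- \frac{9}{2}\right) = \left(1 - 1553\right) \left(- \frac{9}{2}\right) = \left(-1552\right) \left(- \frac{9}{2}\right) = 6984$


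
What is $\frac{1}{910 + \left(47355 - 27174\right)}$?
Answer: $\frac{1}{21091} \approx 4.7414 \cdot 10^{-5}$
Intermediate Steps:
$\frac{1}{910 + \left(47355 - 27174\right)} = \frac{1}{910 + 20181} = \frac{1}{21091}$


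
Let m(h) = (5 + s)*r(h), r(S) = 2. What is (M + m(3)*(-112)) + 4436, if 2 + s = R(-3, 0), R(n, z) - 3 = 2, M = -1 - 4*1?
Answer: 2639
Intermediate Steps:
M = -5 (M = -1 - 4 = -5)
R(n, z) = 5 (R(n, z) = 3 + 2 = 5)
s = 3 (s = -2 + 5 = 3)
m(h) = 16 (m(h) = (5 + 3)*2 = 8*2 = 16)
(M + m(3)*(-112)) + 4436 = (-5 + 16*(-112)) + 4436 = (-5 - 1792) + 4436 = -1797 + 4436 = 2639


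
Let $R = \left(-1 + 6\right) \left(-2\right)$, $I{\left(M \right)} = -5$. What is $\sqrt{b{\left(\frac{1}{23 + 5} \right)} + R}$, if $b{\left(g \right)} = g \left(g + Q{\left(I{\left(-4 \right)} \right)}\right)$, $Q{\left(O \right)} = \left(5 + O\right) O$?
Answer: $\frac{3 i \sqrt{871}}{28} \approx 3.1621 i$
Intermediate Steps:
$Q{\left(O \right)} = O \left(5 + O\right)$
$R = -10$ ($R = 5 \left(-2\right) = -10$)
$b{\left(g \right)} = g^{2}$ ($b{\left(g \right)} = g \left(g - 5 \left(5 - 5\right)\right) = g \left(g - 0\right) = g \left(g + 0\right) = g g = g^{2}$)
$\sqrt{b{\left(\frac{1}{23 + 5} \right)} + R} = \sqrt{\left(\frac{1}{23 + 5}\right)^{2} - 10} = \sqrt{\left(\frac{1}{28}\right)^{2} - 10} = \sqrt{\frac{1}{784} - 10} = \sqrt{- \frac{7839}{784}} = \frac{3 i \sqrt{871}}{28}$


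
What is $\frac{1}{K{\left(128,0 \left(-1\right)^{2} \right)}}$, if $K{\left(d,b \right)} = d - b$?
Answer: $\frac{1}{128} \approx 0.0078125$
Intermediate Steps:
$\frac{1}{K{\left(128,0 \left(-1\right)^{2} \right)}} = \frac{1}{128 - 0 \left(-1\right)^{2}} = \frac{1}{128 - 0 \cdot 1} = \frac{1}{128 - 0} = \frac{1}{128 + 0} = \frac{1}{128}$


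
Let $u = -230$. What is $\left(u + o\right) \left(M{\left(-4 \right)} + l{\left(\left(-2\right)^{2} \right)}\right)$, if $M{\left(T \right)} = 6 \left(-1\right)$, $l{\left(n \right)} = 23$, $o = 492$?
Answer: $4454$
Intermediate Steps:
$M{\left(T \right)} = -6$
$\left(u + o\right) \left(M{\left(-4 \right)} + l{\left(\left(-2\right)^{2} \right)}\right) = \left(-230 + 492\right) \left(-6 + 23\right) = 262 \cdot 17 = 4454$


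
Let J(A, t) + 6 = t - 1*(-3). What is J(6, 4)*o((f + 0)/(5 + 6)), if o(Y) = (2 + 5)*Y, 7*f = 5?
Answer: 5/11 ≈ 0.45455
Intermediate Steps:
f = 5/7 (f = (⅐)*5 = 5/7 ≈ 0.71429)
J(A, t) = -3 + t (J(A, t) = -6 + (t - 1*(-3)) = -6 + (t + 3) = -6 + (3 + t) = -3 + t)
o(Y) = 7*Y
J(6, 4)*o((f + 0)/(5 + 6)) = (-3 + 4)*(7*((5/7 + 0)/(5 + 6))) = 1*(7*((5/7)/11)) = 1*(7*((5/7)*(1/11))) = 1*(7*(5/77)) = 1*(5/11) = 5/11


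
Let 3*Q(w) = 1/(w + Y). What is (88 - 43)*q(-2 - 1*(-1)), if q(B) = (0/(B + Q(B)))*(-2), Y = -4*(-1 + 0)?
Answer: 0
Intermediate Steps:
Y = 4 (Y = -4*(-1) = 4)
Q(w) = 1/(3*(4 + w)) (Q(w) = 1/(3*(w + 4)) = 1/(3*(4 + w)))
q(B) = 0 (q(B) = (0/(B + 1/(3*(4 + B))))*(-2) = 0*(-2) = 0)
(88 - 43)*q(-2 - 1*(-1)) = (88 - 43)*0 = 45*0 = 0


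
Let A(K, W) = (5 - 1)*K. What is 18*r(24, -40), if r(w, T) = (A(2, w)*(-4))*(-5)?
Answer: 2880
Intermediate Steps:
A(K, W) = 4*K
r(w, T) = 160 (r(w, T) = ((4*2)*(-4))*(-5) = (8*(-4))*(-5) = -32*(-5) = 160)
18*r(24, -40) = 18*160 = 2880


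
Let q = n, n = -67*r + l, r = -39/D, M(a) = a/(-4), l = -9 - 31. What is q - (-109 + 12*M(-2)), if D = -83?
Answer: 2616/83 ≈ 31.518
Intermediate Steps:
l = -40
M(a) = -a/4 (M(a) = a*(-¼) = -a/4)
r = 39/83 (r = -39/(-83) = -39*(-1/83) = 39/83 ≈ 0.46988)
n = -5933/83 (n = -67*39/83 - 40 = -2613/83 - 40 = -5933/83 ≈ -71.482)
q = -5933/83 ≈ -71.482
q - (-109 + 12*M(-2)) = -5933/83 - (-109 + 12*(-¼*(-2))) = -5933/83 - (-109 + 12*(½)) = -5933/83 - (-109 + 6) = -5933/83 - 1*(-103) = -5933/83 + 103 = 2616/83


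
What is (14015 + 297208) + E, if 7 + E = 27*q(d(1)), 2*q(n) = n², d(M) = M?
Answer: 622459/2 ≈ 3.1123e+5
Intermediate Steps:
q(n) = n²/2
E = 13/2 (E = -7 + 27*((½)*1²) = -7 + 27*((½)*1) = -7 + 27*(½) = -7 + 27/2 = 13/2 ≈ 6.5000)
(14015 + 297208) + E = (14015 + 297208) + 13/2 = 311223 + 13/2 = 622459/2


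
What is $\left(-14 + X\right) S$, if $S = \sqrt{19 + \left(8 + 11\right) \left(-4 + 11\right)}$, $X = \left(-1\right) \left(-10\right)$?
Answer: $- 8 \sqrt{38} \approx -49.315$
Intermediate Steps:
$X = 10$
$S = 2 \sqrt{38}$ ($S = \sqrt{19 + 19 \cdot 7} = \sqrt{19 + 133} = \sqrt{152} = 2 \sqrt{38} \approx 12.329$)
$\left(-14 + X\right) S = \left(-14 + 10\right) 2 \sqrt{38} = - 4 \cdot 2 \sqrt{38} = - 8 \sqrt{38}$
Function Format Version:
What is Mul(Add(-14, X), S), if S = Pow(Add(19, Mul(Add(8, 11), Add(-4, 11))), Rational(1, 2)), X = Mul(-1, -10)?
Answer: Mul(-8, Pow(38, Rational(1, 2))) ≈ -49.315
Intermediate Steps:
X = 10
S = Mul(2, Pow(38, Rational(1, 2))) (S = Pow(Add(19, Mul(19, 7)), Rational(1, 2)) = Pow(Add(19, 133), Rational(1, 2)) = Pow(152, Rational(1, 2)) = Mul(2, Pow(38, Rational(1, 2))) ≈ 12.329)
Mul(Add(-14, X), S) = Mul(Add(-14, 10), Mul(2, Pow(38, Rational(1, 2)))) = Mul(-4, Mul(2, Pow(38, Rational(1, 2)))) = Mul(-8, Pow(38, Rational(1, 2)))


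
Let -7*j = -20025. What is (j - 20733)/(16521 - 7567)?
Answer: -62553/31339 ≈ -1.9960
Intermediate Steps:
j = 20025/7 (j = -⅐*(-20025) = 20025/7 ≈ 2860.7)
(j - 20733)/(16521 - 7567) = (20025/7 - 20733)/(16521 - 7567) = -125106/7/8954 = -125106/7*1/8954 = -62553/31339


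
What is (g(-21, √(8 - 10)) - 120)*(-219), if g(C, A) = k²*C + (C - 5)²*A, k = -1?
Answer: 30879 - 148044*I*√2 ≈ 30879.0 - 2.0937e+5*I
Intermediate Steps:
g(C, A) = C + A*(-5 + C)² (g(C, A) = (-1)²*C + (C - 5)²*A = 1*C + (-5 + C)²*A = C + A*(-5 + C)²)
(g(-21, √(8 - 10)) - 120)*(-219) = ((-21 + √(8 - 10)*(-5 - 21)²) - 120)*(-219) = ((-21 + √(-2)*(-26)²) - 120)*(-219) = ((-21 + (I*√2)*676) - 120)*(-219) = ((-21 + 676*I*√2) - 120)*(-219) = (-141 + 676*I*√2)*(-219) = 30879 - 148044*I*√2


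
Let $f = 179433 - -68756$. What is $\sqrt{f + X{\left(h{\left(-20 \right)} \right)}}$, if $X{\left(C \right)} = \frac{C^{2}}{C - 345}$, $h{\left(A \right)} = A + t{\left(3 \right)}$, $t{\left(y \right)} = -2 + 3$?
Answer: $\frac{\sqrt{8220979585}}{182} \approx 498.18$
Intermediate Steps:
$t{\left(y \right)} = 1$
$f = 248189$ ($f = 179433 + 68756 = 248189$)
$h{\left(A \right)} = 1 + A$ ($h{\left(A \right)} = A + 1 = 1 + A$)
$X{\left(C \right)} = \frac{C^{2}}{-345 + C}$
$\sqrt{f + X{\left(h{\left(-20 \right)} \right)}} = \sqrt{248189 + \frac{\left(1 - 20\right)^{2}}{-345 + \left(1 - 20\right)}} = \sqrt{248189 + \frac{\left(-19\right)^{2}}{-345 - 19}} = \sqrt{248189 + \frac{361}{-364}} = \sqrt{248189 + 361 \left(- \frac{1}{364}\right)} = \sqrt{248189 - \frac{361}{364}} = \sqrt{\frac{90340435}{364}} = \frac{\sqrt{8220979585}}{182}$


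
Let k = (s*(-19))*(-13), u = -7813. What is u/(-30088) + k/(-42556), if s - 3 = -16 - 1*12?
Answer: 129570857/320106232 ≈ 0.40477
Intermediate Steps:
s = -25 (s = 3 + (-16 - 1*12) = 3 + (-16 - 12) = 3 - 28 = -25)
k = -6175 (k = -25*(-19)*(-13) = 475*(-13) = -6175)
u/(-30088) + k/(-42556) = -7813/(-30088) - 6175/(-42556) = -7813*(-1/30088) - 6175*(-1/42556) = 7813/30088 + 6175/42556 = 129570857/320106232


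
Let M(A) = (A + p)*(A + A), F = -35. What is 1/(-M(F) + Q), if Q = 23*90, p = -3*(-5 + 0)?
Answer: 1/670 ≈ 0.0014925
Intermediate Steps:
p = 15 (p = -3*(-5) = 15)
Q = 2070
M(A) = 2*A*(15 + A) (M(A) = (A + 15)*(A + A) = (15 + A)*(2*A) = 2*A*(15 + A))
1/(-M(F) + Q) = 1/(-2*(-35)*(15 - 35) + 2070) = 1/(-2*(-35)*(-20) + 2070) = 1/(-1*1400 + 2070) = 1/(-1400 + 2070) = 1/670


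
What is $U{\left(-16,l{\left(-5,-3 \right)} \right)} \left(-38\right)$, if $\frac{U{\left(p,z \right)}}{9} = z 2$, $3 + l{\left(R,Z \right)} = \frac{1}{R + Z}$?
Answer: $\frac{4275}{2} \approx 2137.5$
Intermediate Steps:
$l{\left(R,Z \right)} = -3 + \frac{1}{R + Z}$
$U{\left(p,z \right)} = 18 z$ ($U{\left(p,z \right)} = 9 z 2 = 9 \cdot 2 z = 18 z$)
$U{\left(-16,l{\left(-5,-3 \right)} \right)} \left(-38\right) = 18 \frac{1 - -15 - -9}{-5 - 3} \left(-38\right) = 18 \frac{1 + 15 + 9}{-8} \left(-38\right) = 18 \left(\left(- \frac{1}{8}\right) 25\right) \left(-38\right) = 18 \left(- \frac{25}{8}\right) \left(-38\right) = \left(- \frac{225}{4}\right) \left(-38\right) = \frac{4275}{2}$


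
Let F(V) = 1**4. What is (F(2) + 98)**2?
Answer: 9801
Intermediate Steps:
F(V) = 1
(F(2) + 98)**2 = (1 + 98)**2 = 99**2 = 9801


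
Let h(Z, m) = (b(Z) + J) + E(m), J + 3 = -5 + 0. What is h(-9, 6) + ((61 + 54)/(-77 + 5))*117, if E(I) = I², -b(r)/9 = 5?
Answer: -1631/8 ≈ -203.88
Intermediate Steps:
b(r) = -45 (b(r) = -9*5 = -45)
J = -8 (J = -3 + (-5 + 0) = -3 - 5 = -8)
h(Z, m) = -53 + m² (h(Z, m) = (-45 - 8) + m² = -53 + m²)
h(-9, 6) + ((61 + 54)/(-77 + 5))*117 = (-53 + 6²) + ((61 + 54)/(-77 + 5))*117 = (-53 + 36) + (115/(-72))*117 = -17 + (115*(-1/72))*117 = -17 - 115/72*117 = -17 - 1495/8 = -1631/8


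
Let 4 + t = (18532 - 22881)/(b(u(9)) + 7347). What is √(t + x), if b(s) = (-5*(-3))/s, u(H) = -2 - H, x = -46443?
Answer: I*√7506116666/402 ≈ 215.52*I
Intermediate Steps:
b(s) = 15/s
t = -371047/80802 (t = -4 + (18532 - 22881)/(15/(-2 - 1*9) + 7347) = -4 - 4349/(15/(-2 - 9) + 7347) = -4 - 4349/(15/(-11) + 7347) = -4 - 4349/(15*(-1/11) + 7347) = -4 - 4349/(-15/11 + 7347) = -4 - 4349/80802/11 = -4 - 4349*11/80802 = -4 - 47839/80802 = -371047/80802 ≈ -4.5920)
√(t + x) = √(-371047/80802 - 46443) = √(-3753058333/80802) = I*√7506116666/402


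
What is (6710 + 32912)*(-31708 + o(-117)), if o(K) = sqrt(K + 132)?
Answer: -1256334376 + 39622*sqrt(15) ≈ -1.2562e+9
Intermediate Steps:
o(K) = sqrt(132 + K)
(6710 + 32912)*(-31708 + o(-117)) = (6710 + 32912)*(-31708 + sqrt(132 - 117)) = 39622*(-31708 + sqrt(15)) = -1256334376 + 39622*sqrt(15)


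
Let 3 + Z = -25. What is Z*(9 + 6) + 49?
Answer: -371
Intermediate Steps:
Z = -28 (Z = -3 - 25 = -28)
Z*(9 + 6) + 49 = -28*(9 + 6) + 49 = -28*15 + 49 = -420 + 49 = -371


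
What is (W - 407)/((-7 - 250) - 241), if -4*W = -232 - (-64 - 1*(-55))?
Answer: 1405/1992 ≈ 0.70532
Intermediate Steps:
W = 223/4 (W = -(-232 - (-64 - 1*(-55)))/4 = -(-232 - (-64 + 55))/4 = -(-232 - 1*(-9))/4 = -(-232 + 9)/4 = -¼*(-223) = 223/4 ≈ 55.750)
(W - 407)/((-7 - 250) - 241) = (223/4 - 407)/((-7 - 250) - 241) = -1405/(4*(-257 - 241)) = -1405/4/(-498) = -1405/4*(-1/498) = 1405/1992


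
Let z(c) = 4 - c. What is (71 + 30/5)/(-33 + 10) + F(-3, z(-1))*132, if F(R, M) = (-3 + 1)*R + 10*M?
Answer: 169939/23 ≈ 7388.6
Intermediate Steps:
F(R, M) = -2*R + 10*M
(71 + 30/5)/(-33 + 10) + F(-3, z(-1))*132 = (71 + 30/5)/(-33 + 10) + (-2*(-3) + 10*(4 - 1*(-1)))*132 = (71 + 30*(⅕))/(-23) + (6 + 10*(4 + 1))*132 = (71 + 6)*(-1/23) + (6 + 10*5)*132 = 77*(-1/23) + (6 + 50)*132 = -77/23 + 56*132 = -77/23 + 7392 = 169939/23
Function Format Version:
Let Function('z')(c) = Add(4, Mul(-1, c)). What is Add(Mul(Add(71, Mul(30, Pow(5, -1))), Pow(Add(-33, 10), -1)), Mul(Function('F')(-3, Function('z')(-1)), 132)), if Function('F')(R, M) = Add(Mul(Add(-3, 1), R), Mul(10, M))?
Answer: Rational(169939, 23) ≈ 7388.6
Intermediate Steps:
Function('F')(R, M) = Add(Mul(-2, R), Mul(10, M))
Add(Mul(Add(71, Mul(30, Pow(5, -1))), Pow(Add(-33, 10), -1)), Mul(Function('F')(-3, Function('z')(-1)), 132)) = Add(Mul(Add(71, Mul(30, Pow(5, -1))), Pow(Add(-33, 10), -1)), Mul(Add(Mul(-2, -3), Mul(10, Add(4, Mul(-1, -1)))), 132)) = Add(Mul(Add(71, Mul(30, Rational(1, 5))), Pow(-23, -1)), Mul(Add(6, Mul(10, Add(4, 1))), 132)) = Add(Mul(Add(71, 6), Rational(-1, 23)), Mul(Add(6, Mul(10, 5)), 132)) = Add(Mul(77, Rational(-1, 23)), Mul(Add(6, 50), 132)) = Add(Rational(-77, 23), Mul(56, 132)) = Add(Rational(-77, 23), 7392) = Rational(169939, 23)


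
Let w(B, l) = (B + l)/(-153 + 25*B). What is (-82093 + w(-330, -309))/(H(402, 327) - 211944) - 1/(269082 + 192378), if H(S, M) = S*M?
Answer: 1178988211959/1155970067060 ≈ 1.0199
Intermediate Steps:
w(B, l) = (B + l)/(-153 + 25*B)
H(S, M) = M*S
(-82093 + w(-330, -309))/(H(402, 327) - 211944) - 1/(269082 + 192378) = (-82093 + (-330 - 309)/(-153 + 25*(-330)))/(327*402 - 211944) - 1/(269082 + 192378) = (-82093 - 639/(-153 - 8250))/(131454 - 211944) - 1/461460 = (-82093 - 639/(-8403))/(-80490) - 1*1/461460 = (-82093 - 1/8403*(-639))*(-1/80490) - 1/461460 = (-82093 + 213/2801)*(-1/80490) - 1/461460 = -229942280/2801*(-1/80490) - 1/461460 = 22994228/22545249 - 1/461460 = 1178988211959/1155970067060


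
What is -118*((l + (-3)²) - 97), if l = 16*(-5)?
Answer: 19824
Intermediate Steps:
l = -80
-118*((l + (-3)²) - 97) = -118*((-80 + (-3)²) - 97) = -118*((-80 + 9) - 97) = -118*(-71 - 97) = -118*(-168) = 19824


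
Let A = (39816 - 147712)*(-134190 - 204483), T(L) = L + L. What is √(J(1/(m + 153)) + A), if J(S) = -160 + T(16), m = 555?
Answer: 14*√186436030 ≈ 1.9116e+5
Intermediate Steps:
T(L) = 2*L
A = 36541462008 (A = -107896*(-338673) = 36541462008)
J(S) = -128 (J(S) = -160 + 2*16 = -160 + 32 = -128)
√(J(1/(m + 153)) + A) = √(-128 + 36541462008) = √36541461880 = 14*√186436030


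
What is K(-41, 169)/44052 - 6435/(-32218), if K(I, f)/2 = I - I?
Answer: 6435/32218 ≈ 0.19973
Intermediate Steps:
K(I, f) = 0 (K(I, f) = 2*(I - I) = 2*0 = 0)
K(-41, 169)/44052 - 6435/(-32218) = 0/44052 - 6435/(-32218) = 0*(1/44052) - 6435*(-1/32218) = 0 + 6435/32218 = 6435/32218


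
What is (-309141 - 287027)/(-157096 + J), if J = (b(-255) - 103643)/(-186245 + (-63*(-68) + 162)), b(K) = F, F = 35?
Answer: 13547843279/3569974012 ≈ 3.7949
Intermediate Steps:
b(K) = 35
J = 103608/181799 (J = (35 - 103643)/(-186245 + (-63*(-68) + 162)) = -103608/(-186245 + (4284 + 162)) = -103608/(-186245 + 4446) = -103608/(-181799) = -103608*(-1/181799) = 103608/181799 ≈ 0.56990)
(-309141 - 287027)/(-157096 + J) = (-309141 - 287027)/(-157096 + 103608/181799) = -596168/(-28559792096/181799) = -596168*(-181799/28559792096) = 13547843279/3569974012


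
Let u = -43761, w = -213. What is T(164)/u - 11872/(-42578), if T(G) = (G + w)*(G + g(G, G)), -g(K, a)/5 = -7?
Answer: 467354335/931627929 ≈ 0.50165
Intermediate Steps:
g(K, a) = 35 (g(K, a) = -5*(-7) = 35)
T(G) = (-213 + G)*(35 + G) (T(G) = (G - 213)*(G + 35) = (-213 + G)*(35 + G))
T(164)/u - 11872/(-42578) = (-7455 + 164² - 178*164)/(-43761) - 11872/(-42578) = (-7455 + 26896 - 29192)*(-1/43761) - 11872*(-1/42578) = -9751*(-1/43761) + 5936/21289 = 9751/43761 + 5936/21289 = 467354335/931627929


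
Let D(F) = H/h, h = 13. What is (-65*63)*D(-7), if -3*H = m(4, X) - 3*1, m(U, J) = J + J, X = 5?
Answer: 735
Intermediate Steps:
m(U, J) = 2*J
H = -7/3 (H = -(2*5 - 3*1)/3 = -(10 - 3)/3 = -1/3*7 = -7/3 ≈ -2.3333)
D(F) = -7/39 (D(F) = -7/3/13 = -7/3*1/13 = -7/39)
(-65*63)*D(-7) = -65*63*(-7/39) = -4095*(-7/39) = 735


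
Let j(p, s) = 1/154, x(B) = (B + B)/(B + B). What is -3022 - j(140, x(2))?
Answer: -465389/154 ≈ -3022.0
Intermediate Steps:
x(B) = 1 (x(B) = (2*B)/((2*B)) = (2*B)*(1/(2*B)) = 1)
j(p, s) = 1/154
-3022 - j(140, x(2)) = -3022 - 1*1/154 = -3022 - 1/154 = -465389/154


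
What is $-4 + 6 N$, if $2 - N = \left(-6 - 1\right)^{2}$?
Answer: $-286$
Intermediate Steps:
$N = -47$ ($N = 2 - \left(-6 - 1\right)^{2} = 2 - \left(-7\right)^{2} = 2 - 49 = -47$)
$-4 + 6 N = -4 + 6 \left(-47\right) = -4 - 282 = -286$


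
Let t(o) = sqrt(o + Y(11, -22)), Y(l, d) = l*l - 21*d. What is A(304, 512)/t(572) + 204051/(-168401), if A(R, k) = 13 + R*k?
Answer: -204051/168401 + 4717*sqrt(1155)/35 ≈ 4579.0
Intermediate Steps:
Y(l, d) = l**2 - 21*d
t(o) = sqrt(583 + o) (t(o) = sqrt(o + (11**2 - 21*(-22))) = sqrt(o + (121 + 462)) = sqrt(o + 583) = sqrt(583 + o))
A(304, 512)/t(572) + 204051/(-168401) = (13 + 304*512)/(sqrt(583 + 572)) + 204051/(-168401) = (13 + 155648)/(sqrt(1155)) + 204051*(-1/168401) = 155661*(sqrt(1155)/1155) - 204051/168401 = 4717*sqrt(1155)/35 - 204051/168401 = -204051/168401 + 4717*sqrt(1155)/35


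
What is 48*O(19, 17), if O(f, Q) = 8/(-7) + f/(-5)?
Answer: -8304/35 ≈ -237.26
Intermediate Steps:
O(f, Q) = -8/7 - f/5 (O(f, Q) = 8*(-⅐) + f*(-⅕) = -8/7 - f/5)
48*O(19, 17) = 48*(-8/7 - ⅕*19) = 48*(-8/7 - 19/5) = 48*(-173/35) = -8304/35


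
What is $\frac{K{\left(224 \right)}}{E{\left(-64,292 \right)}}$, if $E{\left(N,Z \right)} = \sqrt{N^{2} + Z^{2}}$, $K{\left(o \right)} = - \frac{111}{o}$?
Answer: $- \frac{111 \sqrt{5585}}{5004160} \approx -0.0016577$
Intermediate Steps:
$K{\left(o \right)} = - \frac{111}{o}$
$\frac{K{\left(224 \right)}}{E{\left(-64,292 \right)}} = \frac{\left(-111\right) \frac{1}{224}}{\sqrt{\left(-64\right)^{2} + 292^{2}}} = \frac{\left(-111\right) \frac{1}{224}}{\sqrt{4096 + 85264}} = - \frac{111}{224 \sqrt{89360}} = - \frac{111}{224 \cdot 4 \sqrt{5585}} = - \frac{111 \frac{\sqrt{5585}}{22340}}{224} = - \frac{111 \sqrt{5585}}{5004160}$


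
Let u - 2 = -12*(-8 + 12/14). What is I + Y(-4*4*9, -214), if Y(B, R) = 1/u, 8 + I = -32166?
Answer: -19754829/614 ≈ -32174.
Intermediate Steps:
u = 614/7 (u = 2 - 12*(-8 + 12/14) = 2 - 12*(-8 + 12*(1/14)) = 2 - 12*(-8 + 6/7) = 2 - 12*(-50/7) = 2 + 600/7 = 614/7 ≈ 87.714)
I = -32174 (I = -8 - 32166 = -32174)
Y(B, R) = 7/614 (Y(B, R) = 1/(614/7) = 7/614)
I + Y(-4*4*9, -214) = -32174 + 7/614 = -19754829/614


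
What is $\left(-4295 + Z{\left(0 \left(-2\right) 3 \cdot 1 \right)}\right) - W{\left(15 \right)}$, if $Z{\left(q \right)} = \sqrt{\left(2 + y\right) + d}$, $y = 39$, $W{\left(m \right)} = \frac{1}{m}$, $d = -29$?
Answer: $- \frac{64426}{15} + 2 \sqrt{3} \approx -4291.6$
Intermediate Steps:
$Z{\left(q \right)} = 2 \sqrt{3}$ ($Z{\left(q \right)} = \sqrt{\left(2 + 39\right) - 29} = \sqrt{41 - 29} = \sqrt{12} = 2 \sqrt{3}$)
$\left(-4295 + Z{\left(0 \left(-2\right) 3 \cdot 1 \right)}\right) - W{\left(15 \right)} = \left(-4295 + 2 \sqrt{3}\right) - \frac{1}{15} = - \frac{64426}{15} + 2 \sqrt{3}$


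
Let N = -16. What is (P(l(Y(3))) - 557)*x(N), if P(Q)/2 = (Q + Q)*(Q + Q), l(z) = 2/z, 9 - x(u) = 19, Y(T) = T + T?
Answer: 50050/9 ≈ 5561.1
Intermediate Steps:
Y(T) = 2*T
x(u) = -10 (x(u) = 9 - 1*19 = 9 - 19 = -10)
P(Q) = 8*Q² (P(Q) = 2*((Q + Q)*(Q + Q)) = 2*((2*Q)*(2*Q)) = 2*(4*Q²) = 8*Q²)
(P(l(Y(3))) - 557)*x(N) = (8*(2/((2*3)))² - 557)*(-10) = (8*(2/6)² - 557)*(-10) = (8*(2*(⅙))² - 557)*(-10) = (8*(⅓)² - 557)*(-10) = (8*(⅑) - 557)*(-10) = (8/9 - 557)*(-10) = -5005/9*(-10) = 50050/9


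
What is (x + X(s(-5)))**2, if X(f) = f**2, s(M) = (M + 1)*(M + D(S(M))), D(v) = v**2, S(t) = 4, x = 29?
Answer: 3861225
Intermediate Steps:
s(M) = (1 + M)*(16 + M) (s(M) = (M + 1)*(M + 4**2) = (1 + M)*(M + 16) = (1 + M)*(16 + M))
(x + X(s(-5)))**2 = (29 + (16 + (-5)**2 + 17*(-5))**2)**2 = (29 + (16 + 25 - 85)**2)**2 = (29 + (-44)**2)**2 = (29 + 1936)**2 = 1965**2 = 3861225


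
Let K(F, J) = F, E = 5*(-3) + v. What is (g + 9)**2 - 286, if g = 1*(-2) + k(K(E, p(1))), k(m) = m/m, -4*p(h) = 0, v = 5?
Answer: -222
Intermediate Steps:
p(h) = 0 (p(h) = -1/4*0 = 0)
E = -10 (E = 5*(-3) + 5 = -15 + 5 = -10)
k(m) = 1
g = -1 (g = 1*(-2) + 1 = -2 + 1 = -1)
(g + 9)**2 - 286 = (-1 + 9)**2 - 286 = 8**2 - 286 = 64 - 286 = -222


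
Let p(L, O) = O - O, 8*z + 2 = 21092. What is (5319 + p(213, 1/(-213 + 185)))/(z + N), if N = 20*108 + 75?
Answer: 2364/2165 ≈ 1.0919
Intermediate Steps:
z = 10545/4 (z = -¼ + (⅛)*21092 = -¼ + 5273/2 = 10545/4 ≈ 2636.3)
p(L, O) = 0
N = 2235 (N = 2160 + 75 = 2235)
(5319 + p(213, 1/(-213 + 185)))/(z + N) = (5319 + 0)/(10545/4 + 2235) = 5319/(19485/4) = 5319*(4/19485) = 2364/2165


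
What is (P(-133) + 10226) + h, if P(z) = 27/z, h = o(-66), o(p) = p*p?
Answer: 1939379/133 ≈ 14582.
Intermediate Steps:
o(p) = p²
h = 4356 (h = (-66)² = 4356)
(P(-133) + 10226) + h = (27/(-133) + 10226) + 4356 = (27*(-1/133) + 10226) + 4356 = (-27/133 + 10226) + 4356 = 1360031/133 + 4356 = 1939379/133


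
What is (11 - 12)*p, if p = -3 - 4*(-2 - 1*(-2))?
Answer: 3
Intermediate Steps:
p = -3 (p = -3 - 4*(-2 + 2) = -3 - 4*0 = -3 + 0 = -3)
(11 - 12)*p = (11 - 12)*(-3) = -1*(-3) = 3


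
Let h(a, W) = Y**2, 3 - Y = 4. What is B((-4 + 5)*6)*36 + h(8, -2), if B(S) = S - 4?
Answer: 73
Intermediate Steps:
Y = -1 (Y = 3 - 1*4 = 3 - 4 = -1)
h(a, W) = 1 (h(a, W) = (-1)**2 = 1)
B(S) = -4 + S
B((-4 + 5)*6)*36 + h(8, -2) = (-4 + (-4 + 5)*6)*36 + 1 = (-4 + 1*6)*36 + 1 = (-4 + 6)*36 + 1 = 2*36 + 1 = 72 + 1 = 73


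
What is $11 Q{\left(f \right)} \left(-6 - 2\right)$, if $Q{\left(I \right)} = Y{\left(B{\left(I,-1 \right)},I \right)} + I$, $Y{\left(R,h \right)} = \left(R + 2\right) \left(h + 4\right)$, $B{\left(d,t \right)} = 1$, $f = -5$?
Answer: $704$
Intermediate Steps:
$Y{\left(R,h \right)} = \left(2 + R\right) \left(4 + h\right)$
$Q{\left(I \right)} = 12 + 4 I$ ($Q{\left(I \right)} = \left(8 + 2 I + 4 \cdot 1 + 1 I\right) + I = \left(8 + 2 I + 4 + I\right) + I = \left(12 + 3 I\right) + I = 12 + 4 I$)
$11 Q{\left(f \right)} \left(-6 - 2\right) = 11 \left(12 + 4 \left(-5\right)\right) \left(-6 - 2\right) = 11 \left(12 - 20\right) \left(-8\right) = 11 \left(-8\right) \left(-8\right) = \left(-88\right) \left(-8\right) = 704$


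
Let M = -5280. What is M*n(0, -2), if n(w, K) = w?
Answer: 0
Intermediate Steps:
M*n(0, -2) = -5280*0 = 0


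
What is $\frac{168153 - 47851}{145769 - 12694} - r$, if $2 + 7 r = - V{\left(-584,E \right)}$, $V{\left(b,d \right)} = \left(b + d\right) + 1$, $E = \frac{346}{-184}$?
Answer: $- \frac{7058672387}{85700300} \approx -82.365$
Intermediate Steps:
$E = - \frac{173}{92}$ ($E = 346 \left(- \frac{1}{184}\right) = - \frac{173}{92} \approx -1.8804$)
$V{\left(b,d \right)} = 1 + b + d$
$r = \frac{53625}{644}$ ($r = - \frac{2}{7} + \frac{\left(-1\right) \left(1 - 584 - \frac{173}{92}\right)}{7} = - \frac{2}{7} + \frac{\left(-1\right) \left(- \frac{53809}{92}\right)}{7} = - \frac{2}{7} + \frac{1}{7} \cdot \frac{53809}{92} = - \frac{2}{7} + \frac{7687}{92} = \frac{53625}{644} \approx 83.269$)
$\frac{168153 - 47851}{145769 - 12694} - r = \frac{168153 - 47851}{145769 - 12694} - \frac{53625}{644} = \frac{120302}{133075} - \frac{53625}{644} = - \frac{7058672387}{85700300}$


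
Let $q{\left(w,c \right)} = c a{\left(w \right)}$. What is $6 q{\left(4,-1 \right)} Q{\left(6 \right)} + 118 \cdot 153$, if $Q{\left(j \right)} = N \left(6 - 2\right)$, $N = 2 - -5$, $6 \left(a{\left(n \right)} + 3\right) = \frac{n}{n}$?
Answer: $18530$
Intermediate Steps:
$a{\left(n \right)} = - \frac{17}{6}$ ($a{\left(n \right)} = -3 + \frac{n \frac{1}{n}}{6} = -3 + \frac{1}{6} \cdot 1 = -3 + \frac{1}{6} = - \frac{17}{6}$)
$q{\left(w,c \right)} = - \frac{17 c}{6}$ ($q{\left(w,c \right)} = c \left(- \frac{17}{6}\right) = - \frac{17 c}{6}$)
$N = 7$ ($N = 2 + 5 = 7$)
$Q{\left(j \right)} = 28$ ($Q{\left(j \right)} = 7 \left(6 - 2\right) = 7 \cdot 4 = 28$)
$6 q{\left(4,-1 \right)} Q{\left(6 \right)} + 118 \cdot 153 = 6 \left(\left(- \frac{17}{6}\right) \left(-1\right)\right) 28 + 118 \cdot 153 = 6 \cdot \frac{17}{6} \cdot 28 + 18054 = 17 \cdot 28 + 18054 = 476 + 18054 = 18530$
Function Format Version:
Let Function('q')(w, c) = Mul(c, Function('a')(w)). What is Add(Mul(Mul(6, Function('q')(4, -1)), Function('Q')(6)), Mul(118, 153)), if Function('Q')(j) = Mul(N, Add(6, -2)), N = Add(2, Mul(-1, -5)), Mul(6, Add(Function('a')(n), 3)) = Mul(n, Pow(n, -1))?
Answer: 18530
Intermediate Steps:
Function('a')(n) = Rational(-17, 6) (Function('a')(n) = Add(-3, Mul(Rational(1, 6), Mul(n, Pow(n, -1)))) = Add(-3, Mul(Rational(1, 6), 1)) = Add(-3, Rational(1, 6)) = Rational(-17, 6))
Function('q')(w, c) = Mul(Rational(-17, 6), c) (Function('q')(w, c) = Mul(c, Rational(-17, 6)) = Mul(Rational(-17, 6), c))
N = 7 (N = Add(2, 5) = 7)
Function('Q')(j) = 28 (Function('Q')(j) = Mul(7, Add(6, -2)) = Mul(7, 4) = 28)
Add(Mul(Mul(6, Function('q')(4, -1)), Function('Q')(6)), Mul(118, 153)) = Add(Mul(Mul(6, Mul(Rational(-17, 6), -1)), 28), Mul(118, 153)) = Add(Mul(Mul(6, Rational(17, 6)), 28), 18054) = Add(Mul(17, 28), 18054) = Add(476, 18054) = 18530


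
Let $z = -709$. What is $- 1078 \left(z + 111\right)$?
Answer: $644644$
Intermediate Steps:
$- 1078 \left(z + 111\right) = - 1078 \left(-709 + 111\right) = \left(-1078\right) \left(-598\right) = 644644$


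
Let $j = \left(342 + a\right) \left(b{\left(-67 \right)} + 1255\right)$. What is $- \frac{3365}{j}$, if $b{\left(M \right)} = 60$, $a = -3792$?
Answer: $\frac{673}{907350} \approx 0.00074172$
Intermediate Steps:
$j = -4536750$ ($j = \left(342 - 3792\right) \left(60 + 1255\right) = \left(-3450\right) 1315 = -4536750$)
$- \frac{3365}{j} = - \frac{3365}{-4536750} = \left(-3365\right) \left(- \frac{1}{4536750}\right) = \frac{673}{907350}$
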